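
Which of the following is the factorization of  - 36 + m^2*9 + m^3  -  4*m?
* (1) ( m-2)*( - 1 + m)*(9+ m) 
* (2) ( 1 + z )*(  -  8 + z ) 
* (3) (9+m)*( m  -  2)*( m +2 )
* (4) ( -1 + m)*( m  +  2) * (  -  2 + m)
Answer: 3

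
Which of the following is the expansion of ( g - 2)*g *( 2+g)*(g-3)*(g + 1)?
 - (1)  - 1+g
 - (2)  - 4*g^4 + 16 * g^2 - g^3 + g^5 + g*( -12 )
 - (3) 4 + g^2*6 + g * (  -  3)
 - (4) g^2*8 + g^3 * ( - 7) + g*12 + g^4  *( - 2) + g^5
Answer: 4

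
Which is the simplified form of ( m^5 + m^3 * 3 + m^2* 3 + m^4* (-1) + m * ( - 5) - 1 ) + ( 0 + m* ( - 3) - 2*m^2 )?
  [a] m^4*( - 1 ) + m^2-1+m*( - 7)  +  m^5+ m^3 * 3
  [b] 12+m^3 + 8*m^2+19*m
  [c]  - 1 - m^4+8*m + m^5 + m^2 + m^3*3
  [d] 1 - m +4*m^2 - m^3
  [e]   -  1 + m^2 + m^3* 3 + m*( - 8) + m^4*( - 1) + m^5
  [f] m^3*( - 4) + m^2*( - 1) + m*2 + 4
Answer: e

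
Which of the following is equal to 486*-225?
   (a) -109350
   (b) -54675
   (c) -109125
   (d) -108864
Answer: a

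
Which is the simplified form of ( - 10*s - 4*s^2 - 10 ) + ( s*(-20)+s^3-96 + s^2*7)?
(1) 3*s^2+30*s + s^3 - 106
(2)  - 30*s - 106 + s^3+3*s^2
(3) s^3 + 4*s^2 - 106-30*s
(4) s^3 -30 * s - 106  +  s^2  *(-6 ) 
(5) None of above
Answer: 2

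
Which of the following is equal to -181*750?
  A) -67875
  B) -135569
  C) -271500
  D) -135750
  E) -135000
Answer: D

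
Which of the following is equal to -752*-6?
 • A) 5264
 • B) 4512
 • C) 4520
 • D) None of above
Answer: B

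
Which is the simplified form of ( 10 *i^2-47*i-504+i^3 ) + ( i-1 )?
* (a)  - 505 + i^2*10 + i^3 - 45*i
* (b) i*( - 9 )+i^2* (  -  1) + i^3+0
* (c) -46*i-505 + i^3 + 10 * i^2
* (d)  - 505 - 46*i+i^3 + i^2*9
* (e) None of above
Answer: c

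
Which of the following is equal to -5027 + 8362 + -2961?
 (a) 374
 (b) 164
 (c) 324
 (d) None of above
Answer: a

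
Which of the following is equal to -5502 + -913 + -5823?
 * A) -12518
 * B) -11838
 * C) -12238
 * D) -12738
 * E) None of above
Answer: C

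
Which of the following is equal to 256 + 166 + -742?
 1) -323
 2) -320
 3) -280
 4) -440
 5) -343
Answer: 2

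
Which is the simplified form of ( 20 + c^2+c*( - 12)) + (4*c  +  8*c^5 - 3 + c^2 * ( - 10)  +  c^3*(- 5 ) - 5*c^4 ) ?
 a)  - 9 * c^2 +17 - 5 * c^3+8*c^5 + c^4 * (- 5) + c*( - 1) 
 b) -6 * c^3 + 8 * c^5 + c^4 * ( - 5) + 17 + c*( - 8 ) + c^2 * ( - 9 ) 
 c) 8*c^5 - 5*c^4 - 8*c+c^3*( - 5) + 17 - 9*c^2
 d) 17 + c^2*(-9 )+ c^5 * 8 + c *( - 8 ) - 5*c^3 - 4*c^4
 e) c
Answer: c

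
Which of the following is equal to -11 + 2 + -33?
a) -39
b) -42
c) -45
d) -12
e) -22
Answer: b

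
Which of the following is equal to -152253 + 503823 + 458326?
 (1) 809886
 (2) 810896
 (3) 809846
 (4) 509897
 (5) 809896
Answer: 5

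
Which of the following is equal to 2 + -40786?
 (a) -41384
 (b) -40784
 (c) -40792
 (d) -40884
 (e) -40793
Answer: b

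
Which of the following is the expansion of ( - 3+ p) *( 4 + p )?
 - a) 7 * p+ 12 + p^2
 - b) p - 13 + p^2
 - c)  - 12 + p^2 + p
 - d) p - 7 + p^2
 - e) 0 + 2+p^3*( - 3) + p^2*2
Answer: c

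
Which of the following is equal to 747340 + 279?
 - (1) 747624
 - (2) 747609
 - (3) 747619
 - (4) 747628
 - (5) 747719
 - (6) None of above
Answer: 3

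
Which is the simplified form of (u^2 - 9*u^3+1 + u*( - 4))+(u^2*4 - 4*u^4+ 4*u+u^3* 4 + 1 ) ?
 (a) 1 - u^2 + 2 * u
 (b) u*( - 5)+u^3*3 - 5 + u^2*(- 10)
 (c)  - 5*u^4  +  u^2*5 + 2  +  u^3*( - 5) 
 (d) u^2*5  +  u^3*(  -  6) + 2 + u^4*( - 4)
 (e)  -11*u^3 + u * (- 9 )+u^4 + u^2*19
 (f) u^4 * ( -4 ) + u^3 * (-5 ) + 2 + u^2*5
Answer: f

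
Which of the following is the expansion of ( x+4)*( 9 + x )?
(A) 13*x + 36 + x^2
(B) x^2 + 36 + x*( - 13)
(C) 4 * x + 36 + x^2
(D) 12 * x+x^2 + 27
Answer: A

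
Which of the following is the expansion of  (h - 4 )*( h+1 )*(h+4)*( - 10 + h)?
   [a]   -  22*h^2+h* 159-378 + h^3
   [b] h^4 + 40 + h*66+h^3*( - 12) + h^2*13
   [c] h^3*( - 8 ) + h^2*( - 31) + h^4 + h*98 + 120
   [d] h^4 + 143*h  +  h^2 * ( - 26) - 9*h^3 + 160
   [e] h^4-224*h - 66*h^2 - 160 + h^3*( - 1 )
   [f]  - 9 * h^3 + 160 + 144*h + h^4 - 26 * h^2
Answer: f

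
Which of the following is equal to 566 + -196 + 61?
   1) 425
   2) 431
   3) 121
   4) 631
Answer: 2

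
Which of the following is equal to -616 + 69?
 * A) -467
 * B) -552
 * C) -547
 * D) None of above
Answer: C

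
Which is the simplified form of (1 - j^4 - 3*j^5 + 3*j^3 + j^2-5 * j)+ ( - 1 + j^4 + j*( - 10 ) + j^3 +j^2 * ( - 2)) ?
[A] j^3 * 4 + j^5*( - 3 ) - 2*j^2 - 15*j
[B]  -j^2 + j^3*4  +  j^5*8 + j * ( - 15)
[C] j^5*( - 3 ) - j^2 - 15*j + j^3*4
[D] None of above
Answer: C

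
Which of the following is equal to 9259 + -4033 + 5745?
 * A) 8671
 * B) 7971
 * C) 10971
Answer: C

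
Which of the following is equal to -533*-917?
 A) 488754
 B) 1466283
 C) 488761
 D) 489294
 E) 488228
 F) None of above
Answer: C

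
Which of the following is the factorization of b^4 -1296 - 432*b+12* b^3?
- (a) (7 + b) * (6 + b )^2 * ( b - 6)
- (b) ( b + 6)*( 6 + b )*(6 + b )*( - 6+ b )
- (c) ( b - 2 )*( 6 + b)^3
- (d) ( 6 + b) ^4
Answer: b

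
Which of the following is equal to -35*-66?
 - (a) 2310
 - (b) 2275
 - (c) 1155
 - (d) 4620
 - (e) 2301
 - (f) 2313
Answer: a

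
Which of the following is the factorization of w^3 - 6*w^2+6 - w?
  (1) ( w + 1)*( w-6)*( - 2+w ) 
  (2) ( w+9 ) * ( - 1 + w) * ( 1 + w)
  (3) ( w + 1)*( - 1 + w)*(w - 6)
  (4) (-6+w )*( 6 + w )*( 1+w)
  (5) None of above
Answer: 3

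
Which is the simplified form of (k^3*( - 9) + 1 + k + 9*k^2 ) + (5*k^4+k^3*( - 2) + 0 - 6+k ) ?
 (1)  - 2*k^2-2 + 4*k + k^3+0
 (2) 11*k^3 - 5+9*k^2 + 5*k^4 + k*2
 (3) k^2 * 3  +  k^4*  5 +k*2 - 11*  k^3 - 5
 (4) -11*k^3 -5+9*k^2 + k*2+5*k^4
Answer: 4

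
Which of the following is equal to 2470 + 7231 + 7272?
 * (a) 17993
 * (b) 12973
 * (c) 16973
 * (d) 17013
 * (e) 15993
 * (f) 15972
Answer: c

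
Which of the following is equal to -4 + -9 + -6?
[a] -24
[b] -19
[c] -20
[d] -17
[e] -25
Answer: b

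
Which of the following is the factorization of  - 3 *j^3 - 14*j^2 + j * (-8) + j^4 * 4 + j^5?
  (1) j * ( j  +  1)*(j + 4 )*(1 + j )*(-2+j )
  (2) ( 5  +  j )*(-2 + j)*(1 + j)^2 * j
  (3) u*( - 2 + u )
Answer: 1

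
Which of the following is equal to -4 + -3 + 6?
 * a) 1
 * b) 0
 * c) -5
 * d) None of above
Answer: d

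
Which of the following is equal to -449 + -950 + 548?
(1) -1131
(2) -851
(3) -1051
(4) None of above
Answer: 2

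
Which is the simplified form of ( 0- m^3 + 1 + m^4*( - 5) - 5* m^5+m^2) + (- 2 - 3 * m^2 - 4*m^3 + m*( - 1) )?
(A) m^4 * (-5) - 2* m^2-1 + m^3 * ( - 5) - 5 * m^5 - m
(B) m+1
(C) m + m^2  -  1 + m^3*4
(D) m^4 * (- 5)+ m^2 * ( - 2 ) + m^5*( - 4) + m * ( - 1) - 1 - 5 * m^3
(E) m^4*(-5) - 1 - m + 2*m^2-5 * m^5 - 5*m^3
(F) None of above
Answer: A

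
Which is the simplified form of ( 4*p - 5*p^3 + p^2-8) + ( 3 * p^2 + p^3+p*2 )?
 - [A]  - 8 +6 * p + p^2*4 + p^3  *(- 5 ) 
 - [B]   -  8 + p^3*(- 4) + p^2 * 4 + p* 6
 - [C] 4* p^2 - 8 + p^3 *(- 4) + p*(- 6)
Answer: B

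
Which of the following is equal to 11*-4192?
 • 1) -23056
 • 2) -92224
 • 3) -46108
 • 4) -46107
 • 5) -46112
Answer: 5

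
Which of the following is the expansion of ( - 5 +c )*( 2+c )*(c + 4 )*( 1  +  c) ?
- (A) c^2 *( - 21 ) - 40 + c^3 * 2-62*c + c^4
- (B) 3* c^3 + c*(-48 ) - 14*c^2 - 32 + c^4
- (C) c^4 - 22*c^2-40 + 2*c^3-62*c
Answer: A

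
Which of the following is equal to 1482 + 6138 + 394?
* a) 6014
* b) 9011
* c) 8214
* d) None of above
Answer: d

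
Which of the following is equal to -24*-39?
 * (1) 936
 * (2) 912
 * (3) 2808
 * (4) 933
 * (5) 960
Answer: 1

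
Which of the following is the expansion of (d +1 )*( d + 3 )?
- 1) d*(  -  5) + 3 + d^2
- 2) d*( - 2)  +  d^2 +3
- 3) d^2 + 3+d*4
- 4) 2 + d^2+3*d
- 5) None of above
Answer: 3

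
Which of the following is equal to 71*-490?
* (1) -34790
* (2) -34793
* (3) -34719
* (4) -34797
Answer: 1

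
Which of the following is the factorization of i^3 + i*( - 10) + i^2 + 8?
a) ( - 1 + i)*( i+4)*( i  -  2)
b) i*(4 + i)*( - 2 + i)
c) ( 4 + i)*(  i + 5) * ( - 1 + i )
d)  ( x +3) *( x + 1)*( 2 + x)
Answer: a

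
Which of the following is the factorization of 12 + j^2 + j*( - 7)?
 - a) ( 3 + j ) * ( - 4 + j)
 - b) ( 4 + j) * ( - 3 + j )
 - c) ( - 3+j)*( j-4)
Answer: c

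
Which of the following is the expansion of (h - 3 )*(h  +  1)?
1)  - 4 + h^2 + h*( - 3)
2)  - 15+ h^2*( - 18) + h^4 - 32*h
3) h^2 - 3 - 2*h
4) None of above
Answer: 3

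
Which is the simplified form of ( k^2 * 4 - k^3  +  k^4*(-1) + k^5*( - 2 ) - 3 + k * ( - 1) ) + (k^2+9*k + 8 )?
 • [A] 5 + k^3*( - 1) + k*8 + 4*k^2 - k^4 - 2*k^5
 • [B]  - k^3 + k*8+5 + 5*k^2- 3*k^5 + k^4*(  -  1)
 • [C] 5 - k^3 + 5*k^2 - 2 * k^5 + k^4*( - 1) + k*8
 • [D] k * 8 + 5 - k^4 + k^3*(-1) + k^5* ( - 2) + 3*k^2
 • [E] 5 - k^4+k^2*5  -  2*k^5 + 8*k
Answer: C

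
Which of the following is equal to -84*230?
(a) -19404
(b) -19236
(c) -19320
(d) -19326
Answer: c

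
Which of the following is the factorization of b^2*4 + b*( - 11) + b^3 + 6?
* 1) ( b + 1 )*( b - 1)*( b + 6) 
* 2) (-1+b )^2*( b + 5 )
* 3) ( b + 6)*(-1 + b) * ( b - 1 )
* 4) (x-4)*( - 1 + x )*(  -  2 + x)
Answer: 3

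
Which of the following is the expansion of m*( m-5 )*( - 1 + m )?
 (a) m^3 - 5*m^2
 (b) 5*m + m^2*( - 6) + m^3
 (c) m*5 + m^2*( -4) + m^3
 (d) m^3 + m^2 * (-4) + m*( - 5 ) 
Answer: b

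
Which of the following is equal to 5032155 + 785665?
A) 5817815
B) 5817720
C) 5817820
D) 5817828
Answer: C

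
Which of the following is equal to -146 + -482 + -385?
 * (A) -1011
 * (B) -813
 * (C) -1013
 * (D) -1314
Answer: C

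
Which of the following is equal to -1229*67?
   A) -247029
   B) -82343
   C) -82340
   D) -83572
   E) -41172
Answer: B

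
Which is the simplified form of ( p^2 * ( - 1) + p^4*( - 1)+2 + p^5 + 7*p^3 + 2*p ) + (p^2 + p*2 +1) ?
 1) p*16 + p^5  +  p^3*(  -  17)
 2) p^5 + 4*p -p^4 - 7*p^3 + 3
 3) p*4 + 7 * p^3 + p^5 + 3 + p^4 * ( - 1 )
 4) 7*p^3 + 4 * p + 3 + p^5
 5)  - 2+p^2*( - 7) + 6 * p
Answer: 3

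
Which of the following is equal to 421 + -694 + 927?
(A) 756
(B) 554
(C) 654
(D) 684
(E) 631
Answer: C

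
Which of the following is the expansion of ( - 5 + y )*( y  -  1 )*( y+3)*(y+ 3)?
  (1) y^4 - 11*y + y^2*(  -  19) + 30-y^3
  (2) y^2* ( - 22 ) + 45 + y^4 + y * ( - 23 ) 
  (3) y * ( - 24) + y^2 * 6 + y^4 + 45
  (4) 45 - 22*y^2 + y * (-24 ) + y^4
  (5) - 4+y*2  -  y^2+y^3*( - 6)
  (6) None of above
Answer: 4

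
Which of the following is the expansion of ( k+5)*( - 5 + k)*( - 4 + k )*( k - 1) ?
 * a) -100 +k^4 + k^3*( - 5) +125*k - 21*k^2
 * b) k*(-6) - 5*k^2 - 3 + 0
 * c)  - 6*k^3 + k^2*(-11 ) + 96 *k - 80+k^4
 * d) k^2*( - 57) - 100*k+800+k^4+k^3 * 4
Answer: a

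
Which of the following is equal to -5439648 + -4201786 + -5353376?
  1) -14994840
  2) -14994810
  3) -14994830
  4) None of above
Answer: 2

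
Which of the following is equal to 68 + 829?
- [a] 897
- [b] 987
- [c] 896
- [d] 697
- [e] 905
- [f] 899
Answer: a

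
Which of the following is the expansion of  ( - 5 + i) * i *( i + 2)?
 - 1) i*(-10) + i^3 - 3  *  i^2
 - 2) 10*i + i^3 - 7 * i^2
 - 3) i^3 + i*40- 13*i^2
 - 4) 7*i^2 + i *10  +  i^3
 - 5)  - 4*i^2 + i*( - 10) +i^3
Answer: 1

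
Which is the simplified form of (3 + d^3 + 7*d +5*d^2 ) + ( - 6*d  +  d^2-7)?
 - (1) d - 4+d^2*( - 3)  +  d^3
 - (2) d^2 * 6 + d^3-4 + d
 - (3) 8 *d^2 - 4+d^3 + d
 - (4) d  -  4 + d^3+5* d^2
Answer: 2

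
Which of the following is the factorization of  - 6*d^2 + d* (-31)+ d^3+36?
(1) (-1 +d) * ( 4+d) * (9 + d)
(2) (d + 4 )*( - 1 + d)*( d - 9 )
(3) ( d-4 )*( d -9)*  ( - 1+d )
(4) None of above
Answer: 2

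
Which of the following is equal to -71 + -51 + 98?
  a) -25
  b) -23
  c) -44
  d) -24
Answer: d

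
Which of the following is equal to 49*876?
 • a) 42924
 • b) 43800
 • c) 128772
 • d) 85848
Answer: a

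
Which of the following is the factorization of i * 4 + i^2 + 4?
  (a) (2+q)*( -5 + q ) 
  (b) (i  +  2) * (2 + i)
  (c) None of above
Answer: b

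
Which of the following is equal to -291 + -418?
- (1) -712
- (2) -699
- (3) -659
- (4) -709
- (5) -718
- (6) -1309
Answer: 4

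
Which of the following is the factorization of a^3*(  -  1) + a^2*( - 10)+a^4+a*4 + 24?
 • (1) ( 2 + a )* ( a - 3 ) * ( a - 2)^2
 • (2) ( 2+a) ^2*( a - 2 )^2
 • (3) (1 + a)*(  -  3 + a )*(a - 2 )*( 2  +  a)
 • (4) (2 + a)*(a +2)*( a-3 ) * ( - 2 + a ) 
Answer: 4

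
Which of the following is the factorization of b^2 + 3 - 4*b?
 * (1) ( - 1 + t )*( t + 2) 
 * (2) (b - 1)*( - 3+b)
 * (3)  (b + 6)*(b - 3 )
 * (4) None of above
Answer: 2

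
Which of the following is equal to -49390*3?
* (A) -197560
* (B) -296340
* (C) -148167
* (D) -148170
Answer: D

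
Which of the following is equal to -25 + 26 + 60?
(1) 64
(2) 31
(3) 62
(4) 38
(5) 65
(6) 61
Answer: 6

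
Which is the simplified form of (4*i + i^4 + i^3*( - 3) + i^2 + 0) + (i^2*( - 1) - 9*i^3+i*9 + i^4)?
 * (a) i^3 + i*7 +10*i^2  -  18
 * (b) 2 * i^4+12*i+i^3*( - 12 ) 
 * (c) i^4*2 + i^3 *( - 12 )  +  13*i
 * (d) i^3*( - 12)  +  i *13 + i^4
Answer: c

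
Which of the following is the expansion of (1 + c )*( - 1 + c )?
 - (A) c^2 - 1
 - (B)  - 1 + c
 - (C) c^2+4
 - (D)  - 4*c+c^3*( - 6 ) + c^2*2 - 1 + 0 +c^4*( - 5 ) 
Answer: A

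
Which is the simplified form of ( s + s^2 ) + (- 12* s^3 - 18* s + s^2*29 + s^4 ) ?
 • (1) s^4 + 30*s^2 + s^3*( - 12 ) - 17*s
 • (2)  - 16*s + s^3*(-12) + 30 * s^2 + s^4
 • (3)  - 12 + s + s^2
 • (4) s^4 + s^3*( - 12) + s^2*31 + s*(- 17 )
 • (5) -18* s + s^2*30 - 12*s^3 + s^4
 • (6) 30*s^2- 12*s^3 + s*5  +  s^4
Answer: 1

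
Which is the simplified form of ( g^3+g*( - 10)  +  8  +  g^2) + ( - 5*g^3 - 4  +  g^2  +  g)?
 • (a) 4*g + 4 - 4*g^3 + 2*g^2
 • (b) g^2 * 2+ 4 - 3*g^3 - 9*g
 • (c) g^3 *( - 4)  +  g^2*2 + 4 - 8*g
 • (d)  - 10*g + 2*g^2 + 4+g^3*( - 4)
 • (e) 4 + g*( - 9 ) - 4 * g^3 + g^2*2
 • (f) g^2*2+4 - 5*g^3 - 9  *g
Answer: e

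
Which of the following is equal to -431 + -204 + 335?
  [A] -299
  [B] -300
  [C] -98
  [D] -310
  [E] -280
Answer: B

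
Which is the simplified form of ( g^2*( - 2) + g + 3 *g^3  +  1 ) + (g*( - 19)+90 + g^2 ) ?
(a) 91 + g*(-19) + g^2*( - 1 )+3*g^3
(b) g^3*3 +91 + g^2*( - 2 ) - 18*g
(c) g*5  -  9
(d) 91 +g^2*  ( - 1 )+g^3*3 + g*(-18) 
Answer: d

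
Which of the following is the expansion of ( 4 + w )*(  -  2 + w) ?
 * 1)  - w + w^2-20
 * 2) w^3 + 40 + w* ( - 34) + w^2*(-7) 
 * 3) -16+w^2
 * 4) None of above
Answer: 4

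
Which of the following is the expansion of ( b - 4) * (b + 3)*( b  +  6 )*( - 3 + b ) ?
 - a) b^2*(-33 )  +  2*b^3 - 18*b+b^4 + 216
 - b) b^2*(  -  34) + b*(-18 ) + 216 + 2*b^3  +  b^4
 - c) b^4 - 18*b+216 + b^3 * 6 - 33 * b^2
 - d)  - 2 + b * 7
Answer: a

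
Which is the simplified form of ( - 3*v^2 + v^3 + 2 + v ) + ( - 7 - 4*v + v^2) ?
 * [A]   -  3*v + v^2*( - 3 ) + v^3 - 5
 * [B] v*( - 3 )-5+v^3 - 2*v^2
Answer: B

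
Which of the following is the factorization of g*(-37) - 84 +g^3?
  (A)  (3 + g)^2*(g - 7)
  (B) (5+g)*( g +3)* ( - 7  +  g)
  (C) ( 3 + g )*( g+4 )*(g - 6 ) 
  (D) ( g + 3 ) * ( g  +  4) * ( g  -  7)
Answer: D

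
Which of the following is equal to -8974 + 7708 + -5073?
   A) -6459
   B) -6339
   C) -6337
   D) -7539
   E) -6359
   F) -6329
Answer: B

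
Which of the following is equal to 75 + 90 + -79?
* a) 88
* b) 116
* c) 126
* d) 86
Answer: d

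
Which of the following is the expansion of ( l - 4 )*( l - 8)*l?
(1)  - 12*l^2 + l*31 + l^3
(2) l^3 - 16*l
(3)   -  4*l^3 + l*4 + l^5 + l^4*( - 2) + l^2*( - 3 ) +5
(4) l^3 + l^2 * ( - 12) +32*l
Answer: 4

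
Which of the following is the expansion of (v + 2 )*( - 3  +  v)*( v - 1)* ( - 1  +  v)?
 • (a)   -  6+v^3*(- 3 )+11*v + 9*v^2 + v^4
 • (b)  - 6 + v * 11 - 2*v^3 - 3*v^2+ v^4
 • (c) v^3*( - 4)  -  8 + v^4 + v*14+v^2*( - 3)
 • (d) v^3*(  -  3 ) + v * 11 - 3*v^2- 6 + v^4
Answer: d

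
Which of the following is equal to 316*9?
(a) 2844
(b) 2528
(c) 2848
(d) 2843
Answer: a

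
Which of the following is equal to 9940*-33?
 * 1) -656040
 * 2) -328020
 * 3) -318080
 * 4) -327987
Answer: 2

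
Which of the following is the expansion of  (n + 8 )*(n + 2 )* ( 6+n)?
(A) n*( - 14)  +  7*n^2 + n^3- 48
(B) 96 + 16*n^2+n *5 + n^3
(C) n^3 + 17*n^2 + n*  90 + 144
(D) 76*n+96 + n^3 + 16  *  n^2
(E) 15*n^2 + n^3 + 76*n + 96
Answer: D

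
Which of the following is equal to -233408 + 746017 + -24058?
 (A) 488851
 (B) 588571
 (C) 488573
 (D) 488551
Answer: D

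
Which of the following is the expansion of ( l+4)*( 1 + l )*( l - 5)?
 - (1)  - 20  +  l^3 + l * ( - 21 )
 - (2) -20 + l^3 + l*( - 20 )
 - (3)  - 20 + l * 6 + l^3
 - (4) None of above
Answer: 1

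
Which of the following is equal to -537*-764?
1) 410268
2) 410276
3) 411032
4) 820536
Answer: 1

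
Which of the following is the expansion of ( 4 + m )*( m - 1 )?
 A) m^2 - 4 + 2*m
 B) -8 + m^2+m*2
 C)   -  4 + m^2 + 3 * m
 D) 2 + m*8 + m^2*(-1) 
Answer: C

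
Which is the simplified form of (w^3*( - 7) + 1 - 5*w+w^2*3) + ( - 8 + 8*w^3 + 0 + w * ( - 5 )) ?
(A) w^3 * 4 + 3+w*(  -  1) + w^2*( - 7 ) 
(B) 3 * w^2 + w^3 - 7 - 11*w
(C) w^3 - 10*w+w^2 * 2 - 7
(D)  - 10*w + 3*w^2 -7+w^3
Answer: D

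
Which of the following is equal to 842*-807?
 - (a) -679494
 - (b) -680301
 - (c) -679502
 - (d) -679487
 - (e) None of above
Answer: a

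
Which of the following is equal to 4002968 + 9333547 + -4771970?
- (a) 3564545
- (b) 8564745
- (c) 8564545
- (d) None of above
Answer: c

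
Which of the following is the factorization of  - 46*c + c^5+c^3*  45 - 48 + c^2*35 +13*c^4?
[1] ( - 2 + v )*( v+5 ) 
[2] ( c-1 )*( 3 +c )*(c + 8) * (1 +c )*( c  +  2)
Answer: 2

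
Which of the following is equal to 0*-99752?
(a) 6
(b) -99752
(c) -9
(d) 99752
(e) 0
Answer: e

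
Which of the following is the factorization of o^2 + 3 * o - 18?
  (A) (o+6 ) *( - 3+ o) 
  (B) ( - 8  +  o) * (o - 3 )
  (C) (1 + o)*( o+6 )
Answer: A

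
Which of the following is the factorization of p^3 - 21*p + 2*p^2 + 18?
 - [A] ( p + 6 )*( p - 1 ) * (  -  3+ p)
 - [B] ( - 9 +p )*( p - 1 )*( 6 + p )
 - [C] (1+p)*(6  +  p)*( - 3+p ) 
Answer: A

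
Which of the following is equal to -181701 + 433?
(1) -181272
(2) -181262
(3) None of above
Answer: 3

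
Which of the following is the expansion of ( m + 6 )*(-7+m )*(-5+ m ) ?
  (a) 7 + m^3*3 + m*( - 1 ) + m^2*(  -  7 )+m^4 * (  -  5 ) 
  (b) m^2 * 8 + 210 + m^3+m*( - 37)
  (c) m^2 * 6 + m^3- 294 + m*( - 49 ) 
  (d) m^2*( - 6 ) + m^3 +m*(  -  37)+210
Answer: d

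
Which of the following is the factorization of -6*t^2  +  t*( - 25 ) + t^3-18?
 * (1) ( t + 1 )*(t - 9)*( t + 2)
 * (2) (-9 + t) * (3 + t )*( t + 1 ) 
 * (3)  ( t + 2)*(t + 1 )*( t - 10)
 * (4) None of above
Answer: 1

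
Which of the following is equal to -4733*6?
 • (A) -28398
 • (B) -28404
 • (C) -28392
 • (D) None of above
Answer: A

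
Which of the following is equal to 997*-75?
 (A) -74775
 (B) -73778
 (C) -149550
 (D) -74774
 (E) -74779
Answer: A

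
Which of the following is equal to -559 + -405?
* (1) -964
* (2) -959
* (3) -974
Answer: 1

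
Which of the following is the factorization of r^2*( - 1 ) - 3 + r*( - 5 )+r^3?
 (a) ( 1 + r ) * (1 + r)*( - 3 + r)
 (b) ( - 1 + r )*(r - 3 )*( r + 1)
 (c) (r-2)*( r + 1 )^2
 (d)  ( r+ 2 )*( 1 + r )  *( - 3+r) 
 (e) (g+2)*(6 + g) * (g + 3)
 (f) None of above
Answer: a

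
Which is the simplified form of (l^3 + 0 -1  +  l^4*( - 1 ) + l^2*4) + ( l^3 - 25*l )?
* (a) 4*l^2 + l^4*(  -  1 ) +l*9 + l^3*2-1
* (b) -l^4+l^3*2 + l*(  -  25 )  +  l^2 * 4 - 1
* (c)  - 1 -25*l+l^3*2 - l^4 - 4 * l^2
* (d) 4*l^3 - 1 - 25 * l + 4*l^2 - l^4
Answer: b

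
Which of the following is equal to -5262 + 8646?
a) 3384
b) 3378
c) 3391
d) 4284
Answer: a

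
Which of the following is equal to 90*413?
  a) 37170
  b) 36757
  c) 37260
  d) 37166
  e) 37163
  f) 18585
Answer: a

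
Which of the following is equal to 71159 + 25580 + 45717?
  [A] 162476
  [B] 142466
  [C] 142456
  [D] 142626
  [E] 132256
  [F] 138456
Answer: C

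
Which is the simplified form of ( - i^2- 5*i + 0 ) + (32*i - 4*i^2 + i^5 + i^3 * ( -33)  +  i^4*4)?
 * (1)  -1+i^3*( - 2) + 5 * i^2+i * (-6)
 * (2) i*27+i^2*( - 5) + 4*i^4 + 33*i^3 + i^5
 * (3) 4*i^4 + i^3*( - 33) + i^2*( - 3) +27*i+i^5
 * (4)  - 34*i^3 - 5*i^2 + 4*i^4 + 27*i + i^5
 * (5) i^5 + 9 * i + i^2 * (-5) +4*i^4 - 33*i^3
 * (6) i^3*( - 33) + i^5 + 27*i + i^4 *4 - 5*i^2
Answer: 6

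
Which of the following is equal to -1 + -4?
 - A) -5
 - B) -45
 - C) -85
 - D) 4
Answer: A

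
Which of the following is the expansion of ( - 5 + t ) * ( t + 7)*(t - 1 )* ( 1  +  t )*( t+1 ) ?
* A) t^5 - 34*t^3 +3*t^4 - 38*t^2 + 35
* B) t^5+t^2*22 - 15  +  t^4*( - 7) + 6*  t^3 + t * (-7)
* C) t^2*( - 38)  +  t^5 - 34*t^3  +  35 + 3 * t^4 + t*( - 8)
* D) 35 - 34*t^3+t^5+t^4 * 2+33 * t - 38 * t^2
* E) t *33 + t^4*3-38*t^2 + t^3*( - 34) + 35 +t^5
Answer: E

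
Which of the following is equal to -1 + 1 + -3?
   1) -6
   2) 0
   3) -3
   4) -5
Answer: 3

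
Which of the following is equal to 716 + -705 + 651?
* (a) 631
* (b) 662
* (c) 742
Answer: b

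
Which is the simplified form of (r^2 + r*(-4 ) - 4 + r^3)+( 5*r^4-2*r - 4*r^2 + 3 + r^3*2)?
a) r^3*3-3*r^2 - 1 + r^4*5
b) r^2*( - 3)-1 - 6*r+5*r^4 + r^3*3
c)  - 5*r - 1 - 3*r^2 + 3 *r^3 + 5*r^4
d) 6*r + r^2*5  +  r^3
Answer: b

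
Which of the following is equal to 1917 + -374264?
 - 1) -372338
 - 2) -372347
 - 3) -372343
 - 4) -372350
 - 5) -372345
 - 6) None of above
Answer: 2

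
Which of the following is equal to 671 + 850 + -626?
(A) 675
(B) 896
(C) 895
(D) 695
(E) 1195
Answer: C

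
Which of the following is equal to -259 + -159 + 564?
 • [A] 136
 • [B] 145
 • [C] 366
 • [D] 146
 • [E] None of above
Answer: D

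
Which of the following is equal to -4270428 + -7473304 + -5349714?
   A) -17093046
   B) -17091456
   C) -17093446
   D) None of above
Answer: C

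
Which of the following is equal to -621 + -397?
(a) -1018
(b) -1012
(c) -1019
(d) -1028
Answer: a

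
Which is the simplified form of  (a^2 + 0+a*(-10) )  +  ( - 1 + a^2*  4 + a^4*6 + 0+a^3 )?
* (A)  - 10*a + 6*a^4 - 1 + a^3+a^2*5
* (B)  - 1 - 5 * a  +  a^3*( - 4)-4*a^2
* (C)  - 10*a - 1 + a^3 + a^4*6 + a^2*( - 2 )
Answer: A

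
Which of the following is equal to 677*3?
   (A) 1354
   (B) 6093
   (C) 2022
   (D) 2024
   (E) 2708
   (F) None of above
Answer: F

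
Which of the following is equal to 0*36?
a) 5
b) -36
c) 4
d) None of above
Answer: d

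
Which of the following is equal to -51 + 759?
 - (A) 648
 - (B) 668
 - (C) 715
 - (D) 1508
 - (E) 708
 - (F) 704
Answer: E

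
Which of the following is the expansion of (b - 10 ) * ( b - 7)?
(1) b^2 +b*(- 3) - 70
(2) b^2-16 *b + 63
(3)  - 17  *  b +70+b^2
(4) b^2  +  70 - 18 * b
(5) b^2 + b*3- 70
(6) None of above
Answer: 3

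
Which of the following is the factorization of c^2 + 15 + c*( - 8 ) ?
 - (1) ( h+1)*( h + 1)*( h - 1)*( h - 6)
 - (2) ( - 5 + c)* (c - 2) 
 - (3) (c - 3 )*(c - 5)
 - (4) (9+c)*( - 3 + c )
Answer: 3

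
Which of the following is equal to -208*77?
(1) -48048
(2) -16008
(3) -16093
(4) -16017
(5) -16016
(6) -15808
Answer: 5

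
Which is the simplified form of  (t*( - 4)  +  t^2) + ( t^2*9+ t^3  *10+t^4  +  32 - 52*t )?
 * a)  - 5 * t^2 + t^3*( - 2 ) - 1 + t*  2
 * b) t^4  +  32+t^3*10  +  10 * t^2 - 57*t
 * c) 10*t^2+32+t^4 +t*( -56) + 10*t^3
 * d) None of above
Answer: c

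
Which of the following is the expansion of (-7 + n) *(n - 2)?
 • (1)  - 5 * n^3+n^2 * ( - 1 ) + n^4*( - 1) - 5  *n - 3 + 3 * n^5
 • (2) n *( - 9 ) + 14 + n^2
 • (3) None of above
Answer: 2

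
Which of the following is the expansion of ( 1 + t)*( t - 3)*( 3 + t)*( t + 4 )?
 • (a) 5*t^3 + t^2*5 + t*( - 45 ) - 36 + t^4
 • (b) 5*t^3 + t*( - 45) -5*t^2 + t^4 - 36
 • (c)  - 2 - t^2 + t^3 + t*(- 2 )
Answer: b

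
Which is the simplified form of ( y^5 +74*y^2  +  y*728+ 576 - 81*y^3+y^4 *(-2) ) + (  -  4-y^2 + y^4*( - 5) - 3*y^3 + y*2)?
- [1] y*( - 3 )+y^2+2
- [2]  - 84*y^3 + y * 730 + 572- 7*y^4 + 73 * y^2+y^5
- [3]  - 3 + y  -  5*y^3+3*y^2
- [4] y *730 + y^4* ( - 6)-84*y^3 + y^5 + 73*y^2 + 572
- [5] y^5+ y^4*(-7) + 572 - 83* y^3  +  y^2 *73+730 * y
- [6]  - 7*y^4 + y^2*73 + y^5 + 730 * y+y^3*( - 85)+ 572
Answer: 2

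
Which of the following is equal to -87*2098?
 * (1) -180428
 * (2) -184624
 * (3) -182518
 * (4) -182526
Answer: 4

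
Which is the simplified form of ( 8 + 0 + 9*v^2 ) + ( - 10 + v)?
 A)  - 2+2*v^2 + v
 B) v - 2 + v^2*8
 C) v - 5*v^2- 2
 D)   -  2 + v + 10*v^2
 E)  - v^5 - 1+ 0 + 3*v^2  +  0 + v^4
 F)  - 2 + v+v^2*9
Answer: F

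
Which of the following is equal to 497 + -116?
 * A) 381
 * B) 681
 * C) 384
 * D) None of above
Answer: A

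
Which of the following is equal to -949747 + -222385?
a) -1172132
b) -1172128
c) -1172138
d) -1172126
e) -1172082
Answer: a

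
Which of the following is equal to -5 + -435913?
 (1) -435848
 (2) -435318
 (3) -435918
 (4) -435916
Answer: 3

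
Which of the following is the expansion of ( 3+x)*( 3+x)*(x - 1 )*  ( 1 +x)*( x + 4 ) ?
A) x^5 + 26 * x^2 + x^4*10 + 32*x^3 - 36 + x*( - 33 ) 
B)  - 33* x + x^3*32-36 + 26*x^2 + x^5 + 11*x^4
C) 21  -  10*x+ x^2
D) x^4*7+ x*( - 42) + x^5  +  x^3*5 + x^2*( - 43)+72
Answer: A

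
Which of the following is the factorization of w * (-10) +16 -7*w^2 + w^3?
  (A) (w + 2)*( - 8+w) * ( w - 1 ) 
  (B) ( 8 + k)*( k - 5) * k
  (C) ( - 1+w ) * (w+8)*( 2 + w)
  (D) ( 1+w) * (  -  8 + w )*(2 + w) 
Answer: A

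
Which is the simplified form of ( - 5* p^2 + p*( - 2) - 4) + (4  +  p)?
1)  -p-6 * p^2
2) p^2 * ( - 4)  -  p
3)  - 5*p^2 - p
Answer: 3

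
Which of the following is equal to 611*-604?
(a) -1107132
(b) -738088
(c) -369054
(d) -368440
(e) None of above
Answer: e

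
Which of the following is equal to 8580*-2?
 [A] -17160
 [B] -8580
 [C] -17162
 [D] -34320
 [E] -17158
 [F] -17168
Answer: A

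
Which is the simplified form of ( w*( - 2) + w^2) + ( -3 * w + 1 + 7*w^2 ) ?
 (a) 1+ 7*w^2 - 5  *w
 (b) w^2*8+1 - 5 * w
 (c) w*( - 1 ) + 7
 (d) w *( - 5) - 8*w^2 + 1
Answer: b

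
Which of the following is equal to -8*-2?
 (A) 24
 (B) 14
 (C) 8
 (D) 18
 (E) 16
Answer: E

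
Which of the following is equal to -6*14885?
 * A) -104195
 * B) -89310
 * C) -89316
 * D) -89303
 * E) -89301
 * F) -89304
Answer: B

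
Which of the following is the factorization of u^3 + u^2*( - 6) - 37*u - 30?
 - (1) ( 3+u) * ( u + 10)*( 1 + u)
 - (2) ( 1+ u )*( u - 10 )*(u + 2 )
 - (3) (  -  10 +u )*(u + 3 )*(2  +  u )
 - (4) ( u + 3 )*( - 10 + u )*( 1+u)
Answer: 4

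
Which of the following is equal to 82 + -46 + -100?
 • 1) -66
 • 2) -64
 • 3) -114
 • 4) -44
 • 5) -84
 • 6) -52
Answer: 2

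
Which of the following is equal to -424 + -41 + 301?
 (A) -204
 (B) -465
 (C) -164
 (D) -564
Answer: C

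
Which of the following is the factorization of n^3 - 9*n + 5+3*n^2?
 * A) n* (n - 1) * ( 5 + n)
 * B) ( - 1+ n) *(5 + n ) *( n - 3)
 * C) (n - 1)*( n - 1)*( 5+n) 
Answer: C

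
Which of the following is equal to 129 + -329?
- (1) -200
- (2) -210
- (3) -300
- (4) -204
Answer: 1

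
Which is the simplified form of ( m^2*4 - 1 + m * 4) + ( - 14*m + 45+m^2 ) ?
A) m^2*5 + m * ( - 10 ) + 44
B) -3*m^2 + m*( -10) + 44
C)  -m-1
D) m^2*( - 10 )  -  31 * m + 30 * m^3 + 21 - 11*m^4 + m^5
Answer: A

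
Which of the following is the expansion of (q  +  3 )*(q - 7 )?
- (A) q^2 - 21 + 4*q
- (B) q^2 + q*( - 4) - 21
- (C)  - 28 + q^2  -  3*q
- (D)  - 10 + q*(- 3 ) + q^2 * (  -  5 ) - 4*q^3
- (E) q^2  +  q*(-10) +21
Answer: B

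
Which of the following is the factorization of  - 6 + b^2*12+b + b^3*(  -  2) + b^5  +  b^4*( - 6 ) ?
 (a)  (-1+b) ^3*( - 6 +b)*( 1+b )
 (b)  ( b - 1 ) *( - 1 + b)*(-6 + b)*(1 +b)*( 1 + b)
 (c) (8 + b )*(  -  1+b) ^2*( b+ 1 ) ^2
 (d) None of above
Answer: b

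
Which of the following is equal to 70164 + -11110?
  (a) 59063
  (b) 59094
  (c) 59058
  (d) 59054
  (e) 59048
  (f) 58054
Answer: d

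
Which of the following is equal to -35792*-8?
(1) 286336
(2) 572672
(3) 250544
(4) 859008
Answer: 1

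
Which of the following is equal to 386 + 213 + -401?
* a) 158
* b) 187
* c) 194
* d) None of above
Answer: d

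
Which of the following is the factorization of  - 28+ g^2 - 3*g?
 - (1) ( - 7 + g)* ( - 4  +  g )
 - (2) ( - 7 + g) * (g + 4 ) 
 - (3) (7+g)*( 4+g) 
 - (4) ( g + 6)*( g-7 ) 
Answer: 2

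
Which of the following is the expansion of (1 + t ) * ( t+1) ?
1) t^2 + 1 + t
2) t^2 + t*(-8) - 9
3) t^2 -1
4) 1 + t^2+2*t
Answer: 4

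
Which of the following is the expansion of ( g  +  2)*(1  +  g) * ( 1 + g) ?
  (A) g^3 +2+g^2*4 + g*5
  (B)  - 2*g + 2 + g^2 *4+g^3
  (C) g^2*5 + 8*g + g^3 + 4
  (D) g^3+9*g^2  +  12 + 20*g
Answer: A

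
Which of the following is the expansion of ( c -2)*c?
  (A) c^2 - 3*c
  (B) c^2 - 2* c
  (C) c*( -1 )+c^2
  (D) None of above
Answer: B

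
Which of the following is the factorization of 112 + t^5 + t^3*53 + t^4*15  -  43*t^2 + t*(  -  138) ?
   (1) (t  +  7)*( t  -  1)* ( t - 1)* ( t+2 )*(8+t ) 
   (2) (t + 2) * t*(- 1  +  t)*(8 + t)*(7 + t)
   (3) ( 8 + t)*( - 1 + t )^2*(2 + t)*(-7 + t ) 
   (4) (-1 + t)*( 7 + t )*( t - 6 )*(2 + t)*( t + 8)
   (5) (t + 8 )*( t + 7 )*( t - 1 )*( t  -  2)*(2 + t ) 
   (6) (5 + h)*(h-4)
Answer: 1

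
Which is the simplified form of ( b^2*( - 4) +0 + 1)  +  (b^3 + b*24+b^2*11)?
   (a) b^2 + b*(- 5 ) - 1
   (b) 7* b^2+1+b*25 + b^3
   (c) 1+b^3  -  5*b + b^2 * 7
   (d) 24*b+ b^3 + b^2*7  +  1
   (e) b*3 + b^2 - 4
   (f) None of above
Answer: d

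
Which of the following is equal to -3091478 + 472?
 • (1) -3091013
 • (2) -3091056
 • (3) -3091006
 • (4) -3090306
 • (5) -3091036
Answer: 3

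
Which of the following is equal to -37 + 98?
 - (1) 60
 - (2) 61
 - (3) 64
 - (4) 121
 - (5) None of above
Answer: 2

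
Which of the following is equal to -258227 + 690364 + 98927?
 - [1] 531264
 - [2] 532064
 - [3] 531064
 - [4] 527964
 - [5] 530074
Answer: 3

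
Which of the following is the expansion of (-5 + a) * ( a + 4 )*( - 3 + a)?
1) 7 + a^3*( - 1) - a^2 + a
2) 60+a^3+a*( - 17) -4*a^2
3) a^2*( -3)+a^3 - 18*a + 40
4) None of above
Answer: 2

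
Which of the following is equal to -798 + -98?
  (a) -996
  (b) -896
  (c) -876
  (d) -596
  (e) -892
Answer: b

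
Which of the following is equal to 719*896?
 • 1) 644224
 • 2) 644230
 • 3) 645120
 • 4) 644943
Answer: 1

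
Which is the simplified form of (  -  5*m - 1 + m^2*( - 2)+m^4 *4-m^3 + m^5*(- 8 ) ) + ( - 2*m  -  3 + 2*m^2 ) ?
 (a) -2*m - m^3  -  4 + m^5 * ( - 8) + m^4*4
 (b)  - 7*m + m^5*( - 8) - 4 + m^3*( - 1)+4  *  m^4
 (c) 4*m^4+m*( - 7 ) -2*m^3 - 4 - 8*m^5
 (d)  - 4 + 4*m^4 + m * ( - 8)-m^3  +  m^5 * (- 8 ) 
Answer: b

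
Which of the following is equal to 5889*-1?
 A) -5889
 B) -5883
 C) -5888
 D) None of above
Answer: A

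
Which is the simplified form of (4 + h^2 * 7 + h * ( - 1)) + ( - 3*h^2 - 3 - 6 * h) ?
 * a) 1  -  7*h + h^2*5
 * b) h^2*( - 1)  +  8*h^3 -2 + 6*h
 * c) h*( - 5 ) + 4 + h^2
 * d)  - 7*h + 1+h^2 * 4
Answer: d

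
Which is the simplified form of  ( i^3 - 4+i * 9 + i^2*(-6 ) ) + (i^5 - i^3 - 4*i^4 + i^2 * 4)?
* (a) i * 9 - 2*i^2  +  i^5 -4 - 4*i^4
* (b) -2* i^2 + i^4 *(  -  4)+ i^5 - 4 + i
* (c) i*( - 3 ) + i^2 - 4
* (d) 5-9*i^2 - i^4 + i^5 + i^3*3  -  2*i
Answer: a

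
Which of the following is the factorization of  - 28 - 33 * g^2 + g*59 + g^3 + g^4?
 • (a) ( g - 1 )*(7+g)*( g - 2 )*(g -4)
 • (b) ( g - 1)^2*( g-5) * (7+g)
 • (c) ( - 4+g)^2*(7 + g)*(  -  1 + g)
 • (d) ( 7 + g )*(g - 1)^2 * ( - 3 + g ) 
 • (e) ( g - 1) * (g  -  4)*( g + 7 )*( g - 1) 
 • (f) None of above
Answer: e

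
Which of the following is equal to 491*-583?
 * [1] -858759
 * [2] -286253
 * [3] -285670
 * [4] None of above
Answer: 2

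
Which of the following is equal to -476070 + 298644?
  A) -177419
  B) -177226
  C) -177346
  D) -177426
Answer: D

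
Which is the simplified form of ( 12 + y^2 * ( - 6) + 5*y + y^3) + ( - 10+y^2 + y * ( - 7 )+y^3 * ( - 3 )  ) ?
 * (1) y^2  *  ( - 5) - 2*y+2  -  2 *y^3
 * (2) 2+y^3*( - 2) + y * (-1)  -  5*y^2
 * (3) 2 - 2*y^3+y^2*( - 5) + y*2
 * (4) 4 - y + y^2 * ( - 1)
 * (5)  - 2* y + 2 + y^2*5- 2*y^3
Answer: 1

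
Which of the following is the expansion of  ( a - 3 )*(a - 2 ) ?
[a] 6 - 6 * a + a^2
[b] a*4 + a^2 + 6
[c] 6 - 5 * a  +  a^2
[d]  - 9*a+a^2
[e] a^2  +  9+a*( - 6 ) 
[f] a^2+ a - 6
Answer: c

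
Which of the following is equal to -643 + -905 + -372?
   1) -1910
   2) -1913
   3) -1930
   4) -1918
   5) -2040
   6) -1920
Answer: 6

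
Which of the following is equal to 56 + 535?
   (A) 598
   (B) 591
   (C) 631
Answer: B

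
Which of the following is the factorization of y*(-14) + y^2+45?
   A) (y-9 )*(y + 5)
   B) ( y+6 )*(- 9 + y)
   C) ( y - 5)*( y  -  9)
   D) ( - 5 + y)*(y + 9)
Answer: C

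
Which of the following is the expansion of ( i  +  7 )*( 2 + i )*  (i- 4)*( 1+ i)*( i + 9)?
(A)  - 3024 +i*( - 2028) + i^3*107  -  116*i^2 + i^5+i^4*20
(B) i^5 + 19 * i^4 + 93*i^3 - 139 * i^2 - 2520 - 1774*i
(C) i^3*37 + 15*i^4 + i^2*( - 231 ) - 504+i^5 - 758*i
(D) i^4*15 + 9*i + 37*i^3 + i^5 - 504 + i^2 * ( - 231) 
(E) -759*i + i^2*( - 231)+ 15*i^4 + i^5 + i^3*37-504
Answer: C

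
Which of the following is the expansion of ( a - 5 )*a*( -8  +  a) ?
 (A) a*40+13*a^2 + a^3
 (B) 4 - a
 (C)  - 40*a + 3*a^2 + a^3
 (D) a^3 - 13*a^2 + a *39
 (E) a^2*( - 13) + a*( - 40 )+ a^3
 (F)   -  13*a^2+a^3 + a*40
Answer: F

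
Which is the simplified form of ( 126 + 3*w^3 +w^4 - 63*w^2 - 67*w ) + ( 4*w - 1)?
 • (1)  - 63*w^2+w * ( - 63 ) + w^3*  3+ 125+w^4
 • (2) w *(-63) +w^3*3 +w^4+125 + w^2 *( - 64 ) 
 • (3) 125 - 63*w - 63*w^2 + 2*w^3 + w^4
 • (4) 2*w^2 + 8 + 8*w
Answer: 1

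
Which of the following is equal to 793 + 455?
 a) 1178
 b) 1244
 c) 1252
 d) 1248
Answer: d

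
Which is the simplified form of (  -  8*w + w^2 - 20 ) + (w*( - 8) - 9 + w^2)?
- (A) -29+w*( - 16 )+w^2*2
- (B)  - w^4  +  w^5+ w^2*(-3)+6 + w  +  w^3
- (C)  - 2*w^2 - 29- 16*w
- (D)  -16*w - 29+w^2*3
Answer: A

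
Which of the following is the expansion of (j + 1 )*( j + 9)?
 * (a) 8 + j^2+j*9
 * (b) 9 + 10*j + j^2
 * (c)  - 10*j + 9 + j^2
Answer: b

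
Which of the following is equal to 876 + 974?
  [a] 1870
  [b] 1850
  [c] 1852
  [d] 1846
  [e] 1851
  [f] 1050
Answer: b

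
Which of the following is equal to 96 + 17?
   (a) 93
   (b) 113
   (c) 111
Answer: b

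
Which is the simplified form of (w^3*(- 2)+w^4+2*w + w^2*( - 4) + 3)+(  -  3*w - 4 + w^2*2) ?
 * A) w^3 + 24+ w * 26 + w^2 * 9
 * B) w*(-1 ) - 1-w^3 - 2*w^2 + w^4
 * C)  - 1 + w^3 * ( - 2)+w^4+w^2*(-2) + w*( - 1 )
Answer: C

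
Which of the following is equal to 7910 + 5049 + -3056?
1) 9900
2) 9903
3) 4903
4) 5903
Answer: 2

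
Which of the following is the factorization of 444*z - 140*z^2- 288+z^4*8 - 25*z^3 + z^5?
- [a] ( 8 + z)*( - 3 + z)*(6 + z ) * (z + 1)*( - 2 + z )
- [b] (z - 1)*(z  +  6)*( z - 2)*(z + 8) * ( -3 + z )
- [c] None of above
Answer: b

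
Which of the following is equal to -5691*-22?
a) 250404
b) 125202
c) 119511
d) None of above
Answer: b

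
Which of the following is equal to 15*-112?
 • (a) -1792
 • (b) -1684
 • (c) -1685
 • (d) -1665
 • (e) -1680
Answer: e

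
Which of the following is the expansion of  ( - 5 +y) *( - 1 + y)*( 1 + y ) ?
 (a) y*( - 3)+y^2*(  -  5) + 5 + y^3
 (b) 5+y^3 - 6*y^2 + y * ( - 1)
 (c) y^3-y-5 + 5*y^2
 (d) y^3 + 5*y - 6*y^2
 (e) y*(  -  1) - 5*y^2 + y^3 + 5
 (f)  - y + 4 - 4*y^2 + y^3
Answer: e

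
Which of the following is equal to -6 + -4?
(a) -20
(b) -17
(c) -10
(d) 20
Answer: c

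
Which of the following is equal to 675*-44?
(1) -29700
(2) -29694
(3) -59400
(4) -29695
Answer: 1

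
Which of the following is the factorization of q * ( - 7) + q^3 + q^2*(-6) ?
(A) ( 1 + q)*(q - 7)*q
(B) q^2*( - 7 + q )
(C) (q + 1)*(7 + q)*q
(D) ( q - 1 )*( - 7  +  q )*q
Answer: A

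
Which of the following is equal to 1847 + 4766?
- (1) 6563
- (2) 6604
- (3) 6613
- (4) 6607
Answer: 3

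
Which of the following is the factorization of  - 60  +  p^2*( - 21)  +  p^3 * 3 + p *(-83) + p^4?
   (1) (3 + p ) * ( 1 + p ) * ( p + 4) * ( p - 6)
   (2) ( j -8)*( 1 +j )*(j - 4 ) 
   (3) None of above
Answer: 3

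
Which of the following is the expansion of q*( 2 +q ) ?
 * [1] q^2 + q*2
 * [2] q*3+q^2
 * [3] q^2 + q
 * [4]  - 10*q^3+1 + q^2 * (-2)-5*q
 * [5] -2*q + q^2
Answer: 1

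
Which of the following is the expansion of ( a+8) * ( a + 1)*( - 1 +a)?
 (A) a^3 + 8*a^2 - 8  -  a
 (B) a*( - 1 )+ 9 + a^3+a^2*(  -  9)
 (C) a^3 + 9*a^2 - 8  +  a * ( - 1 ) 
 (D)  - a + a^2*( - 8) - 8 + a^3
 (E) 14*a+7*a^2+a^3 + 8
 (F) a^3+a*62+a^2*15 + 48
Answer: A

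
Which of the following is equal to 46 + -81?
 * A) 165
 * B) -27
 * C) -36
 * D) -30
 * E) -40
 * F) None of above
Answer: F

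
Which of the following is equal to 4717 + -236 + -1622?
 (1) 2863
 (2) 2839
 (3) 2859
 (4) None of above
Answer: 3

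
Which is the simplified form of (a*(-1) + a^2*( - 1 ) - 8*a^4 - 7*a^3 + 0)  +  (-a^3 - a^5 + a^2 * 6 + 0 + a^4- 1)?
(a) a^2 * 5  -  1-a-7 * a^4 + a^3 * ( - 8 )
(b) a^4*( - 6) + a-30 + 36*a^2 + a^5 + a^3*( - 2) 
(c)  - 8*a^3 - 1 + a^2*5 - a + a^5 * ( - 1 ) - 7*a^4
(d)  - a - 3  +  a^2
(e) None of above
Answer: c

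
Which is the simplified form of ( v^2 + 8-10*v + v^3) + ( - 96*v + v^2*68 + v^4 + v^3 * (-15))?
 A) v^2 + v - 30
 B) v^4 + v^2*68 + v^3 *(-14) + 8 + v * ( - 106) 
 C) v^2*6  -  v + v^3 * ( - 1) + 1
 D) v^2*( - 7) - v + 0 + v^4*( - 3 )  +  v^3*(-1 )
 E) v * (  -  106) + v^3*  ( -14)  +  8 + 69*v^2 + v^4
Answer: E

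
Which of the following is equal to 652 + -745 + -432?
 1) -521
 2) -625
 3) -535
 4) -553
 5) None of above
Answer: 5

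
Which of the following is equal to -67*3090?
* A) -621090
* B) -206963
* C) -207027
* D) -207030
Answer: D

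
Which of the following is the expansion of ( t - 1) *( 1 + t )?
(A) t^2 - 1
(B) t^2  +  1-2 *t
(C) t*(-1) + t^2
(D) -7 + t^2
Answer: A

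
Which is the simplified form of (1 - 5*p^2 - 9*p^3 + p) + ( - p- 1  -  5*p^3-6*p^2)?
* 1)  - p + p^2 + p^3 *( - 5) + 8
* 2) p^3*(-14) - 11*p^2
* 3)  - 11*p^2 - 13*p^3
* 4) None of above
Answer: 2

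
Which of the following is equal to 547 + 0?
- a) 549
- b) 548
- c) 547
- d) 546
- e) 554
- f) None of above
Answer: c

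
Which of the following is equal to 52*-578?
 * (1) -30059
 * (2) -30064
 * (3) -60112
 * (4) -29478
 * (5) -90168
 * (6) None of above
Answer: 6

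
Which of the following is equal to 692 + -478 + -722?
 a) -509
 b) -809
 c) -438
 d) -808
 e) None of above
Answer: e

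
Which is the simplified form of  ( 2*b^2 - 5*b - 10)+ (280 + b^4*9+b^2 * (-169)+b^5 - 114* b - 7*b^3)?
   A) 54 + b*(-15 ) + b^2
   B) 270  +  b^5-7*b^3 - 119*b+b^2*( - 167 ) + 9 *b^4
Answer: B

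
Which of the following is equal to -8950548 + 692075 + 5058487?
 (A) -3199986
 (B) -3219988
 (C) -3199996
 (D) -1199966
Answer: A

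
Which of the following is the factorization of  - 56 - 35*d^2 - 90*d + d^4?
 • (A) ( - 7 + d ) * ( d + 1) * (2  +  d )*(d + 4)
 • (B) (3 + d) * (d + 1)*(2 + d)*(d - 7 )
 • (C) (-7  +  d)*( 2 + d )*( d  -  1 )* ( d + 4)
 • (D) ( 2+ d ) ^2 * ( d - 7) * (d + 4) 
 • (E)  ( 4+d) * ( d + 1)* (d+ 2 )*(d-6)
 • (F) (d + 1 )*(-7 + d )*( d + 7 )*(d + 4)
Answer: A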